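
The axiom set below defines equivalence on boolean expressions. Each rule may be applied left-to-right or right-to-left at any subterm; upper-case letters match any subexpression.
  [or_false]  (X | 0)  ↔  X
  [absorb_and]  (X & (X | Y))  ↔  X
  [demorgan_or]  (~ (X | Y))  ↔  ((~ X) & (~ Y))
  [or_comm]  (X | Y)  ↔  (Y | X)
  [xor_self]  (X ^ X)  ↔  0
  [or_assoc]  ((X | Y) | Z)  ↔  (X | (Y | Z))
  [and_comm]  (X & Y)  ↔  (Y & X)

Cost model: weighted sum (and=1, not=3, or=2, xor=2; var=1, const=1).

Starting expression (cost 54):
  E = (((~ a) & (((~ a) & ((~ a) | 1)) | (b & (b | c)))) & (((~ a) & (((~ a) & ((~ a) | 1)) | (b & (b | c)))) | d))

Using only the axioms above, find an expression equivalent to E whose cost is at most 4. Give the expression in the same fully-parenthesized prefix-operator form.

step 1: absorb_and (→) rewrites (((~ a) & (((~ a) & ((~ a) | 1)) | (b & (b | c)))) & (((~ a) & (((~ a) & ((~ a) | 1)) | (b & (b | c)))) | d)) into ((~ a) & (((~ a) & ((~ a) | 1)) | (b & (b | c))))
step 2: absorb_and (→) rewrites ((~ a) & ((~ a) | 1)) into (~ a), now ((~ a) & ((~ a) | (b & (b | c))))
step 3: absorb_and (→) rewrites (b & (b | c)) into b, now ((~ a) & ((~ a) | b))
step 4: absorb_and (→) rewrites ((~ a) & ((~ a) | b)) into (~ a), reaching cost 4 (bound 4)

(~ a)   [cost 4]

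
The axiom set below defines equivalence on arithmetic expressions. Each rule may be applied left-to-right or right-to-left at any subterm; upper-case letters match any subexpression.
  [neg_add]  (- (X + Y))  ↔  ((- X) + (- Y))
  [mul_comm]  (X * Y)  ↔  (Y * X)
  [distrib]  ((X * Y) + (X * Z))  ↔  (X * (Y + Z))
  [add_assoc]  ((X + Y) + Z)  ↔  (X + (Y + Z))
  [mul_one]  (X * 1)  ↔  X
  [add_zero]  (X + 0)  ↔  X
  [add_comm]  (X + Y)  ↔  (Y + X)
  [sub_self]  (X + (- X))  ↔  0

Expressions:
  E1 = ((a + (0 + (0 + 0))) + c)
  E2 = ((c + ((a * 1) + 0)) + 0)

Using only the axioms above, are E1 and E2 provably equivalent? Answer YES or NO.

YES

1. [add_zero →] (0 + 0)  →  0;  E1 = ((a + (0 + 0)) + c)
2. [add_comm →] ((a + (0 + 0)) + c)  →  (c + (a + (0 + 0)))
3. [add_zero →] (0 + 0)  →  0;  E1 = (c + (a + 0))
4. [add_zero →] (a + 0)  →  a;  E1 = (c + a)
5. [add_zero ←] (c + a)  →  ((c + a) + 0)
6. [add_zero ←] a  →  (a + 0);  E1 = ((c + (a + 0)) + 0)
7. [mul_one ←] a  →  (a * 1);  this is E2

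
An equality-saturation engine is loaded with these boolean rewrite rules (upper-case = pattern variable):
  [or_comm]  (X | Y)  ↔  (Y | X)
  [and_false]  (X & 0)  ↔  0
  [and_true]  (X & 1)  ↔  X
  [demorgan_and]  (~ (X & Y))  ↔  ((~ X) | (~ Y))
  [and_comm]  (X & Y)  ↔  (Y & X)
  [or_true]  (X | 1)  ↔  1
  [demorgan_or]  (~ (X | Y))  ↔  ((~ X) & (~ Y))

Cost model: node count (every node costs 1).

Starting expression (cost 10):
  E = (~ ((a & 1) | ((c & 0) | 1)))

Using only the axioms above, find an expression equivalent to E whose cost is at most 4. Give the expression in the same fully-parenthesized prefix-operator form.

(~ (a | 1))   [cost 4]

1. [and_false →] (c & 0)  →  0;  E = (~ ((a & 1) | (0 | 1)))
2. [and_true →] (a & 1)  →  a;  E = (~ (a | (0 | 1)))
3. [or_true →] (0 | 1)  →  1;  cost 4 ≤ 4, done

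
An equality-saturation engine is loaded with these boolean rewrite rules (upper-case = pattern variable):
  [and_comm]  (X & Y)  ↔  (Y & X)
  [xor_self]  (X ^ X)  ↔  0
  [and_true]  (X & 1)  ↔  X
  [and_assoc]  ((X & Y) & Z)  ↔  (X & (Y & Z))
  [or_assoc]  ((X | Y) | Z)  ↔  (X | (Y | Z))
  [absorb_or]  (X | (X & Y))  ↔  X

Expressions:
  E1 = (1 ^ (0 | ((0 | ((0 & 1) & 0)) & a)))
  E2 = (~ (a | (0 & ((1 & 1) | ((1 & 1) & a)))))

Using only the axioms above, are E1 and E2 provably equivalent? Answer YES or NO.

NO

Every axiom is a valid identity, so a rewrite proof would force E1 and E2 to agree under every assignment.
At a=1: E1 = 1 but E2 = 0; they differ, so no derivation exists.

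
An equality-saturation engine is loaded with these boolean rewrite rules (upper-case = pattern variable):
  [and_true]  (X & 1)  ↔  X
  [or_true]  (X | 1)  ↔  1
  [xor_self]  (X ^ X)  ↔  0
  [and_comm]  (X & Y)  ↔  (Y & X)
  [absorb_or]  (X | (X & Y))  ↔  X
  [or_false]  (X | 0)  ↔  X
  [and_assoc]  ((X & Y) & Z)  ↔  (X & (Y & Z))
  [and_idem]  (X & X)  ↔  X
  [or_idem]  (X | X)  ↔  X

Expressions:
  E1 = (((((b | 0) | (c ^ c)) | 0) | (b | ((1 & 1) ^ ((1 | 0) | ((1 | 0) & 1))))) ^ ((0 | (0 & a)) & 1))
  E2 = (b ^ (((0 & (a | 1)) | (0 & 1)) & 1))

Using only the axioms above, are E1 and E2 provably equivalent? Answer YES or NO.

step 1: absorb_or (→) rewrites ((1 | 0) | ((1 | 0) & 1)) into (1 | 0), now (((((b | 0) | (c ^ c)) | 0) | (b | ((1 & 1) ^ (1 | 0)))) ^ ((0 | (0 & a)) & 1))
step 2: absorb_or (→) rewrites (0 | (0 & a)) into 0, now (((((b | 0) | (c ^ c)) | 0) | (b | ((1 & 1) ^ (1 | 0)))) ^ (0 & 1))
step 3: and_true (→) rewrites (0 & 1) into 0, now (((((b | 0) | (c ^ c)) | 0) | (b | ((1 & 1) ^ (1 | 0)))) ^ 0)
step 4: or_false (→) rewrites (1 | 0) into 1, now (((((b | 0) | (c ^ c)) | 0) | (b | ((1 & 1) ^ 1))) ^ 0)
step 5: and_idem (→) rewrites (1 & 1) into 1, now (((((b | 0) | (c ^ c)) | 0) | (b | (1 ^ 1))) ^ 0)
step 6: xor_self (→) rewrites (c ^ c) into 0, now (((((b | 0) | 0) | 0) | (b | (1 ^ 1))) ^ 0)
step 7: xor_self (→) rewrites (1 ^ 1) into 0, now (((((b | 0) | 0) | 0) | (b | 0)) ^ 0)
step 8: or_false (→) rewrites (((b | 0) | 0) | 0) into ((b | 0) | 0), now ((((b | 0) | 0) | (b | 0)) ^ 0)
step 9: or_false (→) rewrites ((b | 0) | 0) into (b | 0), now (((b | 0) | (b | 0)) ^ 0)
step 10: or_idem (→) rewrites ((b | 0) | (b | 0)) into (b | 0), now ((b | 0) ^ 0)
step 11: or_false (→) rewrites (b | 0) into b, now (b ^ 0)
step 12: and_true (←) rewrites 0 into (0 & 1), now (b ^ (0 & 1))
step 13: or_idem (←) rewrites 0 into (0 | 0), now (b ^ ((0 | 0) & 1))
step 14: and_true (←) rewrites 0 into (0 & 1), now (b ^ ((0 | (0 & 1)) & 1))
step 15: and_true (←) rewrites 0 into (0 & 1), now (b ^ (((0 & 1) | (0 & 1)) & 1))
step 16: or_true (←) rewrites 1 into (a | 1), which is E2

YES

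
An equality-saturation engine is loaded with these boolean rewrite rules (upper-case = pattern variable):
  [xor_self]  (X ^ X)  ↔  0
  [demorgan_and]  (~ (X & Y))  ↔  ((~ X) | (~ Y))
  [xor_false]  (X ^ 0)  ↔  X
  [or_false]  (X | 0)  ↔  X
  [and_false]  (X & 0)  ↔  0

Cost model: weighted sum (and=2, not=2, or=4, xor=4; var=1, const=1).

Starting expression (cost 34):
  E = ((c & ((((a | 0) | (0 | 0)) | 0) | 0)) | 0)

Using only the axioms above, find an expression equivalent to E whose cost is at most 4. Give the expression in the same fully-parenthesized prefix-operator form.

step 1: or_false (→) rewrites ((c & ((((a | 0) | (0 | 0)) | 0) | 0)) | 0) into (c & ((((a | 0) | (0 | 0)) | 0) | 0))
step 2: or_false (→) rewrites ((((a | 0) | (0 | 0)) | 0) | 0) into (((a | 0) | (0 | 0)) | 0), now (c & (((a | 0) | (0 | 0)) | 0))
step 3: or_false (→) rewrites (0 | 0) into 0, now (c & (((a | 0) | 0) | 0))
step 4: or_false (→) rewrites (((a | 0) | 0) | 0) into ((a | 0) | 0), now (c & ((a | 0) | 0))
step 5: or_false (→) rewrites (a | 0) into a, now (c & (a | 0))
step 6: or_false (→) rewrites (a | 0) into a, reaching cost 4 (bound 4)

(c & a)   [cost 4]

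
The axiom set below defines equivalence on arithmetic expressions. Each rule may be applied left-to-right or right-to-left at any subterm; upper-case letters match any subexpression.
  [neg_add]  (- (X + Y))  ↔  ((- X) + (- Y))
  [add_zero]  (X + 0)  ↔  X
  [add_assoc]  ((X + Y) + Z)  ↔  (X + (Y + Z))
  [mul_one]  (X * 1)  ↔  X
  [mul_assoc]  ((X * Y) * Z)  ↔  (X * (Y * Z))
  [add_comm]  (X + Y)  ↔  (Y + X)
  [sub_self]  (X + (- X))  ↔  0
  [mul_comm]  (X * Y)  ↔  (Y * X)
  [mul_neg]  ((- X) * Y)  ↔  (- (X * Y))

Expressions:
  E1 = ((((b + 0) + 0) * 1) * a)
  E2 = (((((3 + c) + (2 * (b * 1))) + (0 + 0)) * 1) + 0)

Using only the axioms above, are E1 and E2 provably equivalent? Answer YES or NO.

The axioms are sound identities: if E1 ↔* E2 then E1 and E2 evaluate identically under any assignment.
Under a=0, b=0, c=0: E1 evaluates to 0, E2 to 3. Distinct ⇒ no rewrite sequence connects them.

NO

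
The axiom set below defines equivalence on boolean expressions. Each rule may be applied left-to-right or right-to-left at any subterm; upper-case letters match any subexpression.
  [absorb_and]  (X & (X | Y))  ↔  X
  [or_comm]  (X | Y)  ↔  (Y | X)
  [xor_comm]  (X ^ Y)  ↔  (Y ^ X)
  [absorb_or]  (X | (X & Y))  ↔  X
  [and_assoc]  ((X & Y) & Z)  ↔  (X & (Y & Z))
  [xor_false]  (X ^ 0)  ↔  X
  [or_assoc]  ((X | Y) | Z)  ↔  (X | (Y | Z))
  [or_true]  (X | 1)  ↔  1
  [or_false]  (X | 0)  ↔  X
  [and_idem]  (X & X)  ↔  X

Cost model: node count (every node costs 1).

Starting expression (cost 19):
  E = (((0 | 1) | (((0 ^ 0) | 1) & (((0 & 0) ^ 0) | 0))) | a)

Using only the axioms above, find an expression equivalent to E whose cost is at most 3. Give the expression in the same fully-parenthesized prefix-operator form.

(1 | a)   [cost 3]

step 1: or_false (→) rewrites (((0 & 0) ^ 0) | 0) into ((0 & 0) ^ 0), now (((0 | 1) | (((0 ^ 0) | 1) & ((0 & 0) ^ 0))) | a)
step 2: xor_false (→) rewrites ((0 & 0) ^ 0) into (0 & 0), now (((0 | 1) | (((0 ^ 0) | 1) & (0 & 0))) | a)
step 3: xor_false (→) rewrites (0 ^ 0) into 0, now (((0 | 1) | ((0 | 1) & (0 & 0))) | a)
step 4: and_idem (→) rewrites (0 & 0) into 0, now (((0 | 1) | ((0 | 1) & 0)) | a)
step 5: absorb_or (→) rewrites ((0 | 1) | ((0 | 1) & 0)) into (0 | 1), now ((0 | 1) | a)
step 6: or_true (→) rewrites (0 | 1) into 1, reaching cost 3 (bound 3)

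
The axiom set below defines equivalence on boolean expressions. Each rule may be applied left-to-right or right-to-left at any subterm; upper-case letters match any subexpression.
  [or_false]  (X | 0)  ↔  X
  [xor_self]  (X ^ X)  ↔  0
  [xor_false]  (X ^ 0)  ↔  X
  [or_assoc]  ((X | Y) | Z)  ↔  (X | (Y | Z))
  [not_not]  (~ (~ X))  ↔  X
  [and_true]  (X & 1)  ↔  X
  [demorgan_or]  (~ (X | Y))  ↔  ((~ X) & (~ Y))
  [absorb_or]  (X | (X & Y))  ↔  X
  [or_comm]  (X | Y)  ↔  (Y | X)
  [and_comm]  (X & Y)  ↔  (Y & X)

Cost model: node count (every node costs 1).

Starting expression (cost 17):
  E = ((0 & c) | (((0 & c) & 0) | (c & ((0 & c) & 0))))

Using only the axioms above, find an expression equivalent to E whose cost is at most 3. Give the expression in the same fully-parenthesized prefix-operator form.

(0 & c)   [cost 3]

1. [and_comm →] (c & ((0 & c) & 0))  →  (((0 & c) & 0) & c);  E = ((0 & c) | (((0 & c) & 0) | (((0 & c) & 0) & c)))
2. [absorb_or →] (((0 & c) & 0) | (((0 & c) & 0) & c))  →  ((0 & c) & 0);  E = ((0 & c) | ((0 & c) & 0))
3. [absorb_or →] ((0 & c) | ((0 & c) & 0))  →  (0 & c);  cost 3 ≤ 3, done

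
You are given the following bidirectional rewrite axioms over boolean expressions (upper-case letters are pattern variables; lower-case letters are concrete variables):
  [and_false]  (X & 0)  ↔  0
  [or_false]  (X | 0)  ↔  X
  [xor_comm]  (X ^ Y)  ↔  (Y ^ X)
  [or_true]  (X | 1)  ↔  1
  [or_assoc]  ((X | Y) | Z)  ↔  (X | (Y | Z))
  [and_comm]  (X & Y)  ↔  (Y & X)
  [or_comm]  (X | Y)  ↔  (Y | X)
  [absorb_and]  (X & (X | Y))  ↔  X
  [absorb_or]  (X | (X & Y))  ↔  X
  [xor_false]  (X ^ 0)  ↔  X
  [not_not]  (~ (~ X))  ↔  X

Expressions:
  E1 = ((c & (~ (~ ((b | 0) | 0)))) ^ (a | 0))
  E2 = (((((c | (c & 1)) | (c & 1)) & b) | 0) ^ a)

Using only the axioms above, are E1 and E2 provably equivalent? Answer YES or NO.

YES

1. [not_not →] (~ (~ ((b | 0) | 0)))  →  ((b | 0) | 0);  E1 = ((c & ((b | 0) | 0)) ^ (a | 0))
2. [or_false →] ((b | 0) | 0)  →  (b | 0);  E1 = ((c & (b | 0)) ^ (a | 0))
3. [or_false →] (a | 0)  →  a;  E1 = ((c & (b | 0)) ^ a)
4. [or_false →] (b | 0)  →  b;  E1 = ((c & b) ^ a)
5. [or_false ←] (c & b)  →  ((c & b) | 0);  E1 = (((c & b) | 0) ^ a)
6. [absorb_or ←] c  →  (c | (c & 1));  E1 = ((((c | (c & 1)) & b) | 0) ^ a)
7. [absorb_or ←] c  →  (c | (c & 1));  this is E2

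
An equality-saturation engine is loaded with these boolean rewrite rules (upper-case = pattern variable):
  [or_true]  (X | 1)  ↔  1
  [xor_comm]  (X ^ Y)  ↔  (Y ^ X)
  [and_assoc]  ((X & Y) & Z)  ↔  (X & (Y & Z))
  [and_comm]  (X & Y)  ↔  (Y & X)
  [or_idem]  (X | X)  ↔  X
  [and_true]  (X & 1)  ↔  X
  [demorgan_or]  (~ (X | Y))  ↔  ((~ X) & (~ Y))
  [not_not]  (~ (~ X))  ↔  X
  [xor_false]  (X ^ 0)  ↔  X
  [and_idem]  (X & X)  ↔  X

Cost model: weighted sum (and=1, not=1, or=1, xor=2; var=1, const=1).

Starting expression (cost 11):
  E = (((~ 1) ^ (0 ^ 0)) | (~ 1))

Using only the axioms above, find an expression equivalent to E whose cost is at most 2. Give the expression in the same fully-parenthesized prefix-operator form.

(1) (0 ^ 0)  =[xor_false →]=  0    ⊢ (((~ 1) ^ 0) | (~ 1))
(2) ((~ 1) ^ 0)  =[xor_false →]=  (~ 1)    ⊢ ((~ 1) | (~ 1))
(3) ((~ 1) | (~ 1))  =[or_idem →]=  (~ 1)    ⊢ cost 2, within 2

(~ 1)   [cost 2]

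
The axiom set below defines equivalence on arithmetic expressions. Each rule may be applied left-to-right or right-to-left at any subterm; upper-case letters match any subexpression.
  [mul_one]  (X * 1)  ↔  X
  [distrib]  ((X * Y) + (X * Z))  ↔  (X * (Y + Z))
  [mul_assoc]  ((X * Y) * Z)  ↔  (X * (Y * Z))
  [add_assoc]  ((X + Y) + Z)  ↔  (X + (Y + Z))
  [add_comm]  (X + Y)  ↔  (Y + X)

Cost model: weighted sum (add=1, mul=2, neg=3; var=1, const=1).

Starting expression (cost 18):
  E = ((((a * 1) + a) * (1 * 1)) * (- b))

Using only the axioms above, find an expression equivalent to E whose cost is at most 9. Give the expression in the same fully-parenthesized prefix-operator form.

step 1: mul_one (→) rewrites (1 * 1) into 1, now ((((a * 1) + a) * 1) * (- b))
step 2: mul_one (→) rewrites (((a * 1) + a) * 1) into ((a * 1) + a), now (((a * 1) + a) * (- b))
step 3: mul_one (→) rewrites (a * 1) into a, reaching cost 9 (bound 9)

((a + a) * (- b))   [cost 9]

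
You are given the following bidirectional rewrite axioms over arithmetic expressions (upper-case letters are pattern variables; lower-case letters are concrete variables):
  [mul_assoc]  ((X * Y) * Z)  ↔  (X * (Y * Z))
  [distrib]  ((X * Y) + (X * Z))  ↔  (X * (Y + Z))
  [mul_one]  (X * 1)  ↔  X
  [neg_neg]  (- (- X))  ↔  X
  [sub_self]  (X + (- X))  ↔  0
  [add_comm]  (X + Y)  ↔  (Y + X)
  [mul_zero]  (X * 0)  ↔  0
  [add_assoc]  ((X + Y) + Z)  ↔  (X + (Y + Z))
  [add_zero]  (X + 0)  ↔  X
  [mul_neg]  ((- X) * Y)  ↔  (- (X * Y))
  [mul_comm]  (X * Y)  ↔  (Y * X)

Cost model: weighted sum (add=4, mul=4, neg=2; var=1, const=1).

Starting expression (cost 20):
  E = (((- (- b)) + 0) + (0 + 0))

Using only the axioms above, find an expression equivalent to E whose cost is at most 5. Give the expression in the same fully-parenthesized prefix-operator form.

(- (- b))   [cost 5]

step 1: add_zero (→) rewrites (0 + 0) into 0, now (((- (- b)) + 0) + 0)
step 2: add_zero (→) rewrites (((- (- b)) + 0) + 0) into ((- (- b)) + 0)
step 3: add_zero (→) rewrites ((- (- b)) + 0) into (- (- b)), reaching cost 5 (bound 5)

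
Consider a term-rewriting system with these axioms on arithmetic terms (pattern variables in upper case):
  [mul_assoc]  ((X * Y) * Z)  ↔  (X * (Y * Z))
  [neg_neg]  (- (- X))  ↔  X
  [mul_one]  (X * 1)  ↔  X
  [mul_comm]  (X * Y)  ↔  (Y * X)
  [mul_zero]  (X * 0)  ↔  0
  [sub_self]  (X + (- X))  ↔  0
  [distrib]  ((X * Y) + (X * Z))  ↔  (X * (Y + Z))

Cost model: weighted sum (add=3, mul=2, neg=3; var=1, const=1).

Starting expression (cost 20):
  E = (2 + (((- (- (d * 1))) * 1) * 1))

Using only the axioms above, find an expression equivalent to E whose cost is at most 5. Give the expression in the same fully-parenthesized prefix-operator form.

step 1: mul_one (→) rewrites (d * 1) into d, now (2 + (((- (- d)) * 1) * 1))
step 2: mul_one (→) rewrites (((- (- d)) * 1) * 1) into ((- (- d)) * 1), now (2 + ((- (- d)) * 1))
step 3: mul_one (→) rewrites ((- (- d)) * 1) into (- (- d)), now (2 + (- (- d)))
step 4: neg_neg (→) rewrites (- (- d)) into d, reaching cost 5 (bound 5)

(2 + d)   [cost 5]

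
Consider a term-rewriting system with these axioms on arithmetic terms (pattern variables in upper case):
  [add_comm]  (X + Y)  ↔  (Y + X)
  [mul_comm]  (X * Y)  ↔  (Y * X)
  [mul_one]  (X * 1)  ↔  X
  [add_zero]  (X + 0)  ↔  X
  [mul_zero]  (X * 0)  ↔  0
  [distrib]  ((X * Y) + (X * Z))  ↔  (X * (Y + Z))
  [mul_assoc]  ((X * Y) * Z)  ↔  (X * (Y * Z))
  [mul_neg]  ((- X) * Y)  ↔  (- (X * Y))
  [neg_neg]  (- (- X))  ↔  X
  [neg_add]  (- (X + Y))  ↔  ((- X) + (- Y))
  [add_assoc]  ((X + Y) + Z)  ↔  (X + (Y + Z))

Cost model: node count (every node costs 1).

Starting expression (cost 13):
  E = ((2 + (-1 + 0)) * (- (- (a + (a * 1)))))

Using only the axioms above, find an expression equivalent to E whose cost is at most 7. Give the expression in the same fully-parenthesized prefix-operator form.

((2 + -1) * (a + a))   [cost 7]

1. [mul_one →] (a * 1)  →  a;  E = ((2 + (-1 + 0)) * (- (- (a + a))))
2. [add_zero →] (-1 + 0)  →  -1;  E = ((2 + -1) * (- (- (a + a))))
3. [neg_neg →] (- (- (a + a)))  →  (a + a);  cost 7 ≤ 7, done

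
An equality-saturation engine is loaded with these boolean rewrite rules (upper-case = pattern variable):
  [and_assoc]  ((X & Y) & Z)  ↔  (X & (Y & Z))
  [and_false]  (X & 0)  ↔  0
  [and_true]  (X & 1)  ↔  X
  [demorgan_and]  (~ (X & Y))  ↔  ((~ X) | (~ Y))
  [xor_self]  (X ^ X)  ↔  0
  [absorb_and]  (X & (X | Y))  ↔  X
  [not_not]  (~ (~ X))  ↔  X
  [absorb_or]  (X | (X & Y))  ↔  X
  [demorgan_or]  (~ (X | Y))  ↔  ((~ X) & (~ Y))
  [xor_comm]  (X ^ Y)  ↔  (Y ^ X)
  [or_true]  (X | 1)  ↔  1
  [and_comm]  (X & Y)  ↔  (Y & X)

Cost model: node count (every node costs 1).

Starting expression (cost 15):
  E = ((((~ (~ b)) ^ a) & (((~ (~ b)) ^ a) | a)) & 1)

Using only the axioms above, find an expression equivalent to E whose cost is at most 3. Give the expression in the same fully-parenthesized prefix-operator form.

(b ^ a)   [cost 3]

1. [absorb_and →] (((~ (~ b)) ^ a) & (((~ (~ b)) ^ a) | a))  →  ((~ (~ b)) ^ a);  E = (((~ (~ b)) ^ a) & 1)
2. [not_not →] (~ (~ b))  →  b;  E = ((b ^ a) & 1)
3. [and_true →] ((b ^ a) & 1)  →  (b ^ a);  cost 3 ≤ 3, done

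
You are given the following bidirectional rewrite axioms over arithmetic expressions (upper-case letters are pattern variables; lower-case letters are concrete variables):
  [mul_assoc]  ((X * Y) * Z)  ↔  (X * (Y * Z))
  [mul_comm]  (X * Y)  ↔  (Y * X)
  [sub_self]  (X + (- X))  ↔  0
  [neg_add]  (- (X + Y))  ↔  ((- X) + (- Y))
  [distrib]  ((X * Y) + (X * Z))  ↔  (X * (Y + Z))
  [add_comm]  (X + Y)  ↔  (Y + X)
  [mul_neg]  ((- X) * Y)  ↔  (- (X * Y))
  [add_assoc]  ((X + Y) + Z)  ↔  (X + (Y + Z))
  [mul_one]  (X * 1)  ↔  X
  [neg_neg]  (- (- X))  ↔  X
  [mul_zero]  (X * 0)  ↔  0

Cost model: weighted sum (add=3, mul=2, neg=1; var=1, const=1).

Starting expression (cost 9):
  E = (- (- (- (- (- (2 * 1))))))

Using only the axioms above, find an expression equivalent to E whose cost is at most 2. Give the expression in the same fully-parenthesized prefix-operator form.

(- 2)   [cost 2]

step 1: neg_neg (→) rewrites (- (- (- (- (- (2 * 1)))))) into (- (- (- (2 * 1))))
step 2: neg_neg (→) rewrites (- (- (- (2 * 1)))) into (- (2 * 1))
step 3: mul_one (→) rewrites (2 * 1) into 2, reaching cost 2 (bound 2)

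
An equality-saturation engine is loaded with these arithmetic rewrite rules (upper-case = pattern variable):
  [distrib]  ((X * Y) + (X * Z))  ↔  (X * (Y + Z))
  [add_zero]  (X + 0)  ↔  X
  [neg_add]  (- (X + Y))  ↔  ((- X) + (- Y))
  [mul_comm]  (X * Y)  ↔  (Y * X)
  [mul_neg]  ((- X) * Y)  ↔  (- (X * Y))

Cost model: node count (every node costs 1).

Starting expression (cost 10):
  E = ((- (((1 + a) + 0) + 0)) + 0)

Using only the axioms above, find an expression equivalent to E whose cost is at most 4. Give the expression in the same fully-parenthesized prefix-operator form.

step 1: add_zero (→) rewrites ((- (((1 + a) + 0) + 0)) + 0) into (- (((1 + a) + 0) + 0))
step 2: add_zero (→) rewrites (((1 + a) + 0) + 0) into ((1 + a) + 0), now (- ((1 + a) + 0))
step 3: add_zero (→) rewrites ((1 + a) + 0) into (1 + a), reaching cost 4 (bound 4)

(- (1 + a))   [cost 4]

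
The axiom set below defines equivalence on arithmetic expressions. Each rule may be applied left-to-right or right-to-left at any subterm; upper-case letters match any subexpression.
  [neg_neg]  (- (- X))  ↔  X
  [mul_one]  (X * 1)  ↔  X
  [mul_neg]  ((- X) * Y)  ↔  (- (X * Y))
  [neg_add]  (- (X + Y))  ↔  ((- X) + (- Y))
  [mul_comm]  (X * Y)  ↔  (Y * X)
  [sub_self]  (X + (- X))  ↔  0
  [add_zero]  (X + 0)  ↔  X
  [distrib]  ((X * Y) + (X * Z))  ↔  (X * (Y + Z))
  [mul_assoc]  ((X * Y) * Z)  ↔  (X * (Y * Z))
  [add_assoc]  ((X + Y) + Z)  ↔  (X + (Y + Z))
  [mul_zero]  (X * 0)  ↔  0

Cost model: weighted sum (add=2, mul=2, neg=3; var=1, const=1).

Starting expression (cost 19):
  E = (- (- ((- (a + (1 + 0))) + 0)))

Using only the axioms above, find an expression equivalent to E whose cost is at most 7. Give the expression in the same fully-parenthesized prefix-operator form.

(- (a + 1))   [cost 7]

(1) ((- (a + (1 + 0))) + 0)  =[add_zero →]=  (- (a + (1 + 0)))    ⊢ (- (- (- (a + (1 + 0)))))
(2) (1 + 0)  =[add_zero →]=  1    ⊢ (- (- (- (a + 1))))
(3) (- (- (- (a + 1))))  =[neg_neg →]=  (- (a + 1))    ⊢ cost 7, within 7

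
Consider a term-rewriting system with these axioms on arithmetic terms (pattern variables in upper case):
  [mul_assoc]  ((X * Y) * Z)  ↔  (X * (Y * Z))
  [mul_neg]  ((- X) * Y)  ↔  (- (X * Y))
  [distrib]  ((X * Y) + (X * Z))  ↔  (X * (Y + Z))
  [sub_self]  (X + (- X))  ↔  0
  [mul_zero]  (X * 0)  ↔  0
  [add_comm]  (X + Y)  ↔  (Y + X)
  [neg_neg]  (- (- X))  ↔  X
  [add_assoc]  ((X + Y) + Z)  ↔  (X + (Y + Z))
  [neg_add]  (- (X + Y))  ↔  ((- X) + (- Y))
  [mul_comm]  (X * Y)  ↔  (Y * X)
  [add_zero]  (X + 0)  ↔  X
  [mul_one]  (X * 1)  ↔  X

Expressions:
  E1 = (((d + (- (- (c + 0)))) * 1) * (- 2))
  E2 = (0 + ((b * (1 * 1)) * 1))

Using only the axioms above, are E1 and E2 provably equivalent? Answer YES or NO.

Every axiom is a valid identity, so a rewrite proof would force E1 and E2 to agree under every assignment.
At b=0, c=0, d=1: E1 = -2 but E2 = 0; they differ, so no derivation exists.

NO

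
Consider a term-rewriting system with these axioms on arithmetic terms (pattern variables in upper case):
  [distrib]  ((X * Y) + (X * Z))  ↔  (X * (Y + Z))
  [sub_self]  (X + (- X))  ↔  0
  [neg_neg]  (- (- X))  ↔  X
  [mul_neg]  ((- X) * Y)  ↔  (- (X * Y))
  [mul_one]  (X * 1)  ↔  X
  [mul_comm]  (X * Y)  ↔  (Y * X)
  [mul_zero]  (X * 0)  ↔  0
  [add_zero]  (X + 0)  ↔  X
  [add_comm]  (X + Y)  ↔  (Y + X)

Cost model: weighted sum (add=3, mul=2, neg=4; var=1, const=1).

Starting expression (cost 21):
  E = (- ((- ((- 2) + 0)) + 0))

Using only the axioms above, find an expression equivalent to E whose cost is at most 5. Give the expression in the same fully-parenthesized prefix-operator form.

1. [add_zero →] ((- 2) + 0)  →  (- 2);  E = (- ((- (- 2)) + 0))
2. [neg_neg →] (- (- 2))  →  2;  E = (- (2 + 0))
3. [add_zero →] (2 + 0)  →  2;  cost 5 ≤ 5, done

(- 2)   [cost 5]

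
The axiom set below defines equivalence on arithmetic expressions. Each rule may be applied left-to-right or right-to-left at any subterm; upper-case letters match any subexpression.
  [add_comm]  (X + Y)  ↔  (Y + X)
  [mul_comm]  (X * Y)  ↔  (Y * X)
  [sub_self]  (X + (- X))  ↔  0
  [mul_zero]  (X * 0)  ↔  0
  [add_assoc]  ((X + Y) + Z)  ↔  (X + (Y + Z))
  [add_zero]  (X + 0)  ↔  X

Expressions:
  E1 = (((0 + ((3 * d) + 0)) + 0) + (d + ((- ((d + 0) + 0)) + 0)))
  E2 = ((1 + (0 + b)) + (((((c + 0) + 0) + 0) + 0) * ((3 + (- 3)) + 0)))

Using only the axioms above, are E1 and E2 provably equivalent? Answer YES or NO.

NO

The axioms are sound identities: if E1 ↔* E2 then E1 and E2 evaluate identically under any assignment.
Under b=0, c=0, d=0: E1 evaluates to 0, E2 to 1. Distinct ⇒ no rewrite sequence connects them.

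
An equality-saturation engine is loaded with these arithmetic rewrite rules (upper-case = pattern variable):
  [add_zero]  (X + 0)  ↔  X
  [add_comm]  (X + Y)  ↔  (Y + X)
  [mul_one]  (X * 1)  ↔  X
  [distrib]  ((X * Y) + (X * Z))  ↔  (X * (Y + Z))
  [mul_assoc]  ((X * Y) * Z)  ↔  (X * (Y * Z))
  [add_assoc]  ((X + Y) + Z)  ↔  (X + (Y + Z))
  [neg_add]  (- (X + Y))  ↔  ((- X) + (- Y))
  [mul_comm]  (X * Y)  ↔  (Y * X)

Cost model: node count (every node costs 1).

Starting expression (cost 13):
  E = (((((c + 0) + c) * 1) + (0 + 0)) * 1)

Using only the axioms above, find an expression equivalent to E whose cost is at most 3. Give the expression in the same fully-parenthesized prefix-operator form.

(1) (((c + 0) + c) * 1)  =[mul_one →]=  ((c + 0) + c)    ⊢ ((((c + 0) + c) + (0 + 0)) * 1)
(2) (0 + 0)  =[add_zero →]=  0    ⊢ ((((c + 0) + c) + 0) * 1)
(3) (c + 0)  =[add_zero →]=  c    ⊢ (((c + c) + 0) * 1)
(4) ((c + c) + 0)  =[add_zero →]=  (c + c)    ⊢ ((c + c) * 1)
(5) ((c + c) * 1)  =[mul_one →]=  (c + c)    ⊢ cost 3, within 3

(c + c)   [cost 3]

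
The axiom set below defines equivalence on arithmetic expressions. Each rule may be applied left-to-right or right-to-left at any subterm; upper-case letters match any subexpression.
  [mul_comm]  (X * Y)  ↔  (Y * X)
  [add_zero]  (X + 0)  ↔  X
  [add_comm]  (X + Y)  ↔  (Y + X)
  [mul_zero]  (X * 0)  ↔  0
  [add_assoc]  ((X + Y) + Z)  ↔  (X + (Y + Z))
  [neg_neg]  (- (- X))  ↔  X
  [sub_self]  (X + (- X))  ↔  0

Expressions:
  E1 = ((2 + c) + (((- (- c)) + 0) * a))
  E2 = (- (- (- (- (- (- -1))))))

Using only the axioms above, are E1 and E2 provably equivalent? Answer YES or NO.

NO

Every axiom is a valid identity, so a rewrite proof would force E1 and E2 to agree under every assignment.
At a=0, c=0: E1 = 2 but E2 = -1; they differ, so no derivation exists.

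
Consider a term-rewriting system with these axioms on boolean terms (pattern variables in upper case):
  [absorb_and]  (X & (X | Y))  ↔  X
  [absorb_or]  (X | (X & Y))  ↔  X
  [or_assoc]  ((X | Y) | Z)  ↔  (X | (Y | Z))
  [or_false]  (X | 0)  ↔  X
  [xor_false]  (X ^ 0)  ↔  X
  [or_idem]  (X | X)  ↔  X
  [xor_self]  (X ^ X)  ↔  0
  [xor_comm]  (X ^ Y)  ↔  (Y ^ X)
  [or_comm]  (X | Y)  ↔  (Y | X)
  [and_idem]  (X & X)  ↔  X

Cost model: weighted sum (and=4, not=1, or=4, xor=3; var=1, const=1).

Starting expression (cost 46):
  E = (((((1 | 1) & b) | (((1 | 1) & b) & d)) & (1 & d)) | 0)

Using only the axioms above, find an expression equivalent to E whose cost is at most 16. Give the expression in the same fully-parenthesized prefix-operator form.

1. [or_false →] (((((1 | 1) & b) | (((1 | 1) & b) & d)) & (1 & d)) | 0)  →  ((((1 | 1) & b) | (((1 | 1) & b) & d)) & (1 & d))
2. [absorb_or →] (((1 | 1) & b) | (((1 | 1) & b) & d))  →  ((1 | 1) & b);  E = (((1 | 1) & b) & (1 & d))
3. [or_idem →] (1 | 1)  →  1;  cost 16 ≤ 16, done

((1 & b) & (1 & d))   [cost 16]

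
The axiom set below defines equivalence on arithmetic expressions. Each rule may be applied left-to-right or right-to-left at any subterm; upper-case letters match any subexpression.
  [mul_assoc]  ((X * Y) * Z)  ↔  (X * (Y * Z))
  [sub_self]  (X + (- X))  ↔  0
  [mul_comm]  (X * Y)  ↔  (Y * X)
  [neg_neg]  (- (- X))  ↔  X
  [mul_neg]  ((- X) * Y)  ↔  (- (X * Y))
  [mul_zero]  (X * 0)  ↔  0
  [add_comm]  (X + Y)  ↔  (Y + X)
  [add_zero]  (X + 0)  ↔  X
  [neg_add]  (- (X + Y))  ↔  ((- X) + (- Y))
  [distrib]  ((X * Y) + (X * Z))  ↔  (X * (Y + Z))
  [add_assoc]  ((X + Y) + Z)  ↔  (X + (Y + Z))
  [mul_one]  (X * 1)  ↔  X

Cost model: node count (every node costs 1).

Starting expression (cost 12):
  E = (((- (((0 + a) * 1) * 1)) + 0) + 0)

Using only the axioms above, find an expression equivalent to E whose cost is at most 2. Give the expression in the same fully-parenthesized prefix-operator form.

(- a)   [cost 2]

step 1: mul_one (→) rewrites ((0 + a) * 1) into (0 + a), now (((- ((0 + a) * 1)) + 0) + 0)
step 2: add_zero (→) rewrites ((- ((0 + a) * 1)) + 0) into (- ((0 + a) * 1)), now ((- ((0 + a) * 1)) + 0)
step 3: add_comm (→) rewrites (0 + a) into (a + 0), now ((- ((a + 0) * 1)) + 0)
step 4: mul_one (→) rewrites ((a + 0) * 1) into (a + 0), now ((- (a + 0)) + 0)
step 5: add_zero (→) rewrites ((- (a + 0)) + 0) into (- (a + 0))
step 6: add_zero (→) rewrites (a + 0) into a, reaching cost 2 (bound 2)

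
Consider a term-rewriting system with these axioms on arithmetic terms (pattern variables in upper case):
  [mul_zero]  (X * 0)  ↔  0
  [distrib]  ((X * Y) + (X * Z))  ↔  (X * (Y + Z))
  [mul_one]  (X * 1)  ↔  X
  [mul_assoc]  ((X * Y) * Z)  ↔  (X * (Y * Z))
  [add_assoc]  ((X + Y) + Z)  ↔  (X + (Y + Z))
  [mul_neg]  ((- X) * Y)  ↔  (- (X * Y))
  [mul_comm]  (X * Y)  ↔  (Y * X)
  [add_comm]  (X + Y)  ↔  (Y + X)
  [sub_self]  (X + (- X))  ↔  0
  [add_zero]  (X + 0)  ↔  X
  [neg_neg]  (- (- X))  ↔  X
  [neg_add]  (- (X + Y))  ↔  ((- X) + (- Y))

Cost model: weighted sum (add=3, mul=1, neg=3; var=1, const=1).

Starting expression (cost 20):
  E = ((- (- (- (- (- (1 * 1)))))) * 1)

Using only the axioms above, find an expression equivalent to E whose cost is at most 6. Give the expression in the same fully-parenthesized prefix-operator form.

(- (1 * 1))   [cost 6]

1. [mul_one →] ((- (- (- (- (- (1 * 1)))))) * 1)  →  (- (- (- (- (- (1 * 1))))))
2. [neg_neg →] (- (- (- (1 * 1))))  →  (- (1 * 1));  E = (- (- (- (1 * 1))))
3. [neg_neg →] (- (- (- (1 * 1))))  →  (- (1 * 1));  cost 6 ≤ 6, done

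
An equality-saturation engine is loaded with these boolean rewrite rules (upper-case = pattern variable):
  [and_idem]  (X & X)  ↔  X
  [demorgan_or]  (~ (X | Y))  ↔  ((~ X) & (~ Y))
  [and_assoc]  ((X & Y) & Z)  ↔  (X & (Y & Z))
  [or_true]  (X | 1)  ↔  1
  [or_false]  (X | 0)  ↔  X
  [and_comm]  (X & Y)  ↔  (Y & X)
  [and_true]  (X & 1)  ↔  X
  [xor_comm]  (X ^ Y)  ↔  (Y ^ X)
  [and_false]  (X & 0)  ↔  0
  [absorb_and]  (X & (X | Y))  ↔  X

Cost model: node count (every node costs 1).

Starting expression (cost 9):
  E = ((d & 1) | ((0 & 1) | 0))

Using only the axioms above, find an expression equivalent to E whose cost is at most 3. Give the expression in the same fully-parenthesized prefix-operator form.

(1) ((0 & 1) | 0)  =[or_false →]=  (0 & 1)    ⊢ ((d & 1) | (0 & 1))
(2) (0 & 1)  =[and_true →]=  0    ⊢ ((d & 1) | 0)
(3) (d & 1)  =[and_true →]=  d    ⊢ cost 3, within 3

(d | 0)   [cost 3]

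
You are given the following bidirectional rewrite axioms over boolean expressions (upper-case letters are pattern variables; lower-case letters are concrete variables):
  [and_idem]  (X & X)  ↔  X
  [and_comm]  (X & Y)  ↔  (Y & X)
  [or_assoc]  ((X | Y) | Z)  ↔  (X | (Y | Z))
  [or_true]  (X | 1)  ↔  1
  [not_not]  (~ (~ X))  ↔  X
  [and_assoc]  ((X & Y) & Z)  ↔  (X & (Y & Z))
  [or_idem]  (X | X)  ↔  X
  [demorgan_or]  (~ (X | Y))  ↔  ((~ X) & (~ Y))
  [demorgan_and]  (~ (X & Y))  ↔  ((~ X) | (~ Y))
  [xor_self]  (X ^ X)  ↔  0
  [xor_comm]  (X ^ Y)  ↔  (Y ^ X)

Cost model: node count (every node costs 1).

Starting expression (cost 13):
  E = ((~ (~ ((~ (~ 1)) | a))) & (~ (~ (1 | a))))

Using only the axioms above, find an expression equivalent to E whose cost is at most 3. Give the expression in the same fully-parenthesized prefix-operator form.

1. [not_not →] (~ (~ 1))  →  1;  E = ((~ (~ (1 | a))) & (~ (~ (1 | a))))
2. [and_idem →] ((~ (~ (1 | a))) & (~ (~ (1 | a))))  →  (~ (~ (1 | a)))
3. [not_not →] (~ (~ (1 | a)))  →  (1 | a);  cost 3 ≤ 3, done

(1 | a)   [cost 3]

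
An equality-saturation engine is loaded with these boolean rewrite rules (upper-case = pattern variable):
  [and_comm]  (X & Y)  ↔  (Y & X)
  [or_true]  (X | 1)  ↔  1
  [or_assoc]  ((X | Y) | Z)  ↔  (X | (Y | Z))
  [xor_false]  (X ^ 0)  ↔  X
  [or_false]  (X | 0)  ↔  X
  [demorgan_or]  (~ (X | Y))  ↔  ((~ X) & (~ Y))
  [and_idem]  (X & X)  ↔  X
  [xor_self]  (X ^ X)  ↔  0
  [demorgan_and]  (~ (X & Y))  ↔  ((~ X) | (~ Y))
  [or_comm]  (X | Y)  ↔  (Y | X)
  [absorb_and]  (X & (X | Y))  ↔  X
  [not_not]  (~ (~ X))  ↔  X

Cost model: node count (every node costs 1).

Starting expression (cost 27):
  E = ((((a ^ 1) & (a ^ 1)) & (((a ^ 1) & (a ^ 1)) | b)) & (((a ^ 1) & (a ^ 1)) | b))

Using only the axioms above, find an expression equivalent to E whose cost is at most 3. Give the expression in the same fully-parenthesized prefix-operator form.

1. [absorb_and →] (((a ^ 1) & (a ^ 1)) & (((a ^ 1) & (a ^ 1)) | b))  →  ((a ^ 1) & (a ^ 1));  E = (((a ^ 1) & (a ^ 1)) & (((a ^ 1) & (a ^ 1)) | b))
2. [absorb_and →] (((a ^ 1) & (a ^ 1)) & (((a ^ 1) & (a ^ 1)) | b))  →  ((a ^ 1) & (a ^ 1))
3. [and_idem →] ((a ^ 1) & (a ^ 1))  →  (a ^ 1);  cost 3 ≤ 3, done

(a ^ 1)   [cost 3]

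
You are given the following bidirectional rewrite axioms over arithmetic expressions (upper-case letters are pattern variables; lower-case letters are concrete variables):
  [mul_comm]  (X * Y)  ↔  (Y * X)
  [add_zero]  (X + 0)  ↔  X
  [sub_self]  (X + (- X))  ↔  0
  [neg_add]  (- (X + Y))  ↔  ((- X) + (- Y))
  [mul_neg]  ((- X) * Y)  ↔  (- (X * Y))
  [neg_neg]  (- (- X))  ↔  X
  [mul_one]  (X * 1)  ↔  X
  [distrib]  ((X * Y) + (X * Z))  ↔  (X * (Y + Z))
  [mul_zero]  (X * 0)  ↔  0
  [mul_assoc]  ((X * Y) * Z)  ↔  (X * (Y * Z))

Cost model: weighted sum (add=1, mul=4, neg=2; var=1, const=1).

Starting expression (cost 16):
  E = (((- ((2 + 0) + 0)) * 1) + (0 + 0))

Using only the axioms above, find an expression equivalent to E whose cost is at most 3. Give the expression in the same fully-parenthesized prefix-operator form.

(- 2)   [cost 3]

(1) ((2 + 0) + 0)  =[add_zero →]=  (2 + 0)    ⊢ (((- (2 + 0)) * 1) + (0 + 0))
(2) ((- (2 + 0)) * 1)  =[mul_one →]=  (- (2 + 0))    ⊢ ((- (2 + 0)) + (0 + 0))
(3) (2 + 0)  =[add_zero →]=  2    ⊢ ((- 2) + (0 + 0))
(4) (0 + 0)  =[add_zero →]=  0    ⊢ ((- 2) + 0)
(5) ((- 2) + 0)  =[add_zero →]=  (- 2)    ⊢ cost 3, within 3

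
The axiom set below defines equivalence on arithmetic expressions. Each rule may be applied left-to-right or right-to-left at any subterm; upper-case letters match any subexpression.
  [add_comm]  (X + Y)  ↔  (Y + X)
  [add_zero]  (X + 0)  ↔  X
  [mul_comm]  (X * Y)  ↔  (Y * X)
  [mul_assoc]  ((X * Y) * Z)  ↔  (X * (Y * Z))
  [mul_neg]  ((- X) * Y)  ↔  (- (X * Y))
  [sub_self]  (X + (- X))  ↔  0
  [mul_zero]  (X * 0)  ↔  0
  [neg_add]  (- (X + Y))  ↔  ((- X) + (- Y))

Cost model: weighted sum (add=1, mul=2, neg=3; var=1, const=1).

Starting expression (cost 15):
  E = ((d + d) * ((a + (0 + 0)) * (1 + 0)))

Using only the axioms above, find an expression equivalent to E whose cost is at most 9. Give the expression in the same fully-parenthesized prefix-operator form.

1. [add_zero →] (0 + 0)  →  0;  E = ((d + d) * ((a + 0) * (1 + 0)))
2. [add_zero →] (a + 0)  →  a;  E = ((d + d) * (a * (1 + 0)))
3. [add_zero →] (1 + 0)  →  1;  cost 9 ≤ 9, done

((d + d) * (a * 1))   [cost 9]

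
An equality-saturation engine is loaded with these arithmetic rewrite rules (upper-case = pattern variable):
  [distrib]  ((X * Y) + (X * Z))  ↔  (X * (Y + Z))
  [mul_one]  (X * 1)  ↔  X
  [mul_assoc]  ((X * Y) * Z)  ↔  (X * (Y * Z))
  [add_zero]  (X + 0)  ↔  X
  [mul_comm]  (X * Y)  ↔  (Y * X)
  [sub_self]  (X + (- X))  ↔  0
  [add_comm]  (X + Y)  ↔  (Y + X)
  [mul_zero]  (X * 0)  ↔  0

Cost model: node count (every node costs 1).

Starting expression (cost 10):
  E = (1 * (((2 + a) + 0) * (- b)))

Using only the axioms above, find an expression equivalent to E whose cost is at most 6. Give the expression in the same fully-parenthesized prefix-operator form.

1. [mul_comm →] (1 * (((2 + a) + 0) * (- b)))  →  ((((2 + a) + 0) * (- b)) * 1)
2. [add_zero →] ((2 + a) + 0)  →  (2 + a);  E = (((2 + a) * (- b)) * 1)
3. [mul_one →] (((2 + a) * (- b)) * 1)  →  ((2 + a) * (- b));  cost 6 ≤ 6, done

((2 + a) * (- b))   [cost 6]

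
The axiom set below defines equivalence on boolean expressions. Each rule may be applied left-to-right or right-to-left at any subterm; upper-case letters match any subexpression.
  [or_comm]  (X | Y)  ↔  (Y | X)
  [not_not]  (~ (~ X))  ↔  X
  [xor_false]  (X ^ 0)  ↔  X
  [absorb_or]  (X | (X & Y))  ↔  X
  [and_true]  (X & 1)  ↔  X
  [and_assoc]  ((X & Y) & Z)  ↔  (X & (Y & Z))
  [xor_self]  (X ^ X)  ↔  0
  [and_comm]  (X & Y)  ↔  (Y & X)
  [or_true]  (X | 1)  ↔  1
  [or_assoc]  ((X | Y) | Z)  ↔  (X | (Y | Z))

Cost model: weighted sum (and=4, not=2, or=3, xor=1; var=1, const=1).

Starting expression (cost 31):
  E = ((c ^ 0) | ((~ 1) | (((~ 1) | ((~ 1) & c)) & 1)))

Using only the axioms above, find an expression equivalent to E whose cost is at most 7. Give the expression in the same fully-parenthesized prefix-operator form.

step 1: absorb_or (→) rewrites ((~ 1) | ((~ 1) & c)) into (~ 1), now ((c ^ 0) | ((~ 1) | ((~ 1) & 1)))
step 2: absorb_or (→) rewrites ((~ 1) | ((~ 1) & 1)) into (~ 1), now ((c ^ 0) | (~ 1))
step 3: xor_false (→) rewrites (c ^ 0) into c, reaching cost 7 (bound 7)

(c | (~ 1))   [cost 7]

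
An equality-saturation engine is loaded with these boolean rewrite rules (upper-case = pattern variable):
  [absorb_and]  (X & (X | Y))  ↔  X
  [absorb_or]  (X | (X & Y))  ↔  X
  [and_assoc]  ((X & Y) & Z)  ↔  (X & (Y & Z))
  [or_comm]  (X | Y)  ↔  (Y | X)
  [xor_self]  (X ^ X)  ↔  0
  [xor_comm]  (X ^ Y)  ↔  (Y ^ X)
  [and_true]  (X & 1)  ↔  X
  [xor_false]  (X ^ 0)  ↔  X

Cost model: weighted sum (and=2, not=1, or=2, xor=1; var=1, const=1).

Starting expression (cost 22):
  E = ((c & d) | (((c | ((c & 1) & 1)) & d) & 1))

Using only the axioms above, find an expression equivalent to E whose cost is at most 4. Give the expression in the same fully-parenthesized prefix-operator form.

1. [and_true →] (c & 1)  →  c;  E = ((c & d) | (((c | (c & 1)) & d) & 1))
2. [absorb_or →] (c | (c & 1))  →  c;  E = ((c & d) | ((c & d) & 1))
3. [absorb_or →] ((c & d) | ((c & d) & 1))  →  (c & d);  cost 4 ≤ 4, done

(c & d)   [cost 4]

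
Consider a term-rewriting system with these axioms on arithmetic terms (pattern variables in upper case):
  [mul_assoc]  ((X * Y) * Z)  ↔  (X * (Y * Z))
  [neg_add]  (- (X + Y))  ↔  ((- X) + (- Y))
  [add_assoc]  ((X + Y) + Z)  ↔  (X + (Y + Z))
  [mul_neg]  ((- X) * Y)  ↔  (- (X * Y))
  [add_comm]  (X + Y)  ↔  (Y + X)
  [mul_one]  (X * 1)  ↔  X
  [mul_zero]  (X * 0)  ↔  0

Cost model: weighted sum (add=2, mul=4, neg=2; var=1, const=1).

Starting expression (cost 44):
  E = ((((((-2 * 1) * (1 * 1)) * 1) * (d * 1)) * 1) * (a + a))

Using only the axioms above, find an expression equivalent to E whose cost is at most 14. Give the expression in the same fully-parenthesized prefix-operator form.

step 1: mul_assoc (→) rewrites (((((-2 * 1) * (1 * 1)) * 1) * (d * 1)) * 1) into ((((-2 * 1) * (1 * 1)) * 1) * ((d * 1) * 1)), now (((((-2 * 1) * (1 * 1)) * 1) * ((d * 1) * 1)) * (a + a))
step 2: mul_one (→) rewrites (d * 1) into d, now (((((-2 * 1) * (1 * 1)) * 1) * (d * 1)) * (a + a))
step 3: mul_one (→) rewrites (d * 1) into d, now (((((-2 * 1) * (1 * 1)) * 1) * d) * (a + a))
step 4: mul_one (→) rewrites (-2 * 1) into -2, now ((((-2 * (1 * 1)) * 1) * d) * (a + a))
step 5: mul_one (→) rewrites (1 * 1) into 1, now ((((-2 * 1) * 1) * d) * (a + a))
step 6: mul_one (→) rewrites (-2 * 1) into -2, now (((-2 * 1) * d) * (a + a))
step 7: mul_one (→) rewrites (-2 * 1) into -2, reaching cost 14 (bound 14)

((-2 * d) * (a + a))   [cost 14]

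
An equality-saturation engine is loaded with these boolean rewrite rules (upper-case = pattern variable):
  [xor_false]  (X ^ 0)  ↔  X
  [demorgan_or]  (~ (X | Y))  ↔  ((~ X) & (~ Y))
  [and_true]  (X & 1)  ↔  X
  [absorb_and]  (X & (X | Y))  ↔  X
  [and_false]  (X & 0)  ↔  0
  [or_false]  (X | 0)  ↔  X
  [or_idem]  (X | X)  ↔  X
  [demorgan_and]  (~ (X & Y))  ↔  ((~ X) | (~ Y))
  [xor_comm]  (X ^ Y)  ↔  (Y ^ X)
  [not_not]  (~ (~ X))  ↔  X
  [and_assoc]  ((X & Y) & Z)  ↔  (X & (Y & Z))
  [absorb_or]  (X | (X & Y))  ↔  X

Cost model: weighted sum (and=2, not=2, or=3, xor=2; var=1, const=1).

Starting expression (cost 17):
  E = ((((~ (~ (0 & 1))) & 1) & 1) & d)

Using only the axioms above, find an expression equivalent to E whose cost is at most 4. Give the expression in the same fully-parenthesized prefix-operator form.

(0 & d)   [cost 4]

(1) (~ (~ (0 & 1)))  =[not_not →]=  (0 & 1)    ⊢ ((((0 & 1) & 1) & 1) & d)
(2) (0 & 1)  =[and_true →]=  0    ⊢ (((0 & 1) & 1) & d)
(3) (0 & 1)  =[and_true →]=  0    ⊢ ((0 & 1) & d)
(4) (0 & 1)  =[and_true →]=  0    ⊢ cost 4, within 4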